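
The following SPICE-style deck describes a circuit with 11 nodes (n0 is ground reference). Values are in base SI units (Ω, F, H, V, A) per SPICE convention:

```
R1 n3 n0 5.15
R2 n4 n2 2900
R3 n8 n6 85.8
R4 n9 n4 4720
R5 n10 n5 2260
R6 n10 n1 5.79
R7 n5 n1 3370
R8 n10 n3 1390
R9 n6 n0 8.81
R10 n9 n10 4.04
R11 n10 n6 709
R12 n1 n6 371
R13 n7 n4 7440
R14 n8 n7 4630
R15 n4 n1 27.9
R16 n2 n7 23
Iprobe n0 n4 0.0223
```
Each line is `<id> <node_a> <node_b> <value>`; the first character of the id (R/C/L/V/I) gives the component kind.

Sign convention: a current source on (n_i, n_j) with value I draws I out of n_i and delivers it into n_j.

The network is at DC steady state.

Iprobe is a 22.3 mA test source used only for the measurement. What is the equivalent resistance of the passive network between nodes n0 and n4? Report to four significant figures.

Apply KCL at each of the 10 non-ground nodes and solve the resulting linear system.
Node n1: branches {R6, R7, R12, R15} → V_1 = 4.636
Node n2: branches {R2, R16} → V_2 = 3.686
Node n3: branches {R1, R8} → V_3 = 0.01691
Node n4: branches {R2, R4, R13, R15, Iprobe} → V_4 = 5.234
Node n5: branches {R5, R7} → V_5 = 4.604
Node n6: branches {R3, R9, R11, R12} → V_6 = 0.1675
Node n7: branches {R13, R14, R16} → V_7 = 3.674
Node n8: branches {R3, R14} → V_8 = 0.2313
Node n9: branches {R4, R10} → V_9 = 4.583
Node n10: branches {R5, R6, R8, R10, R11} → V_10 = 4.582

R_eq = 234.7 Ω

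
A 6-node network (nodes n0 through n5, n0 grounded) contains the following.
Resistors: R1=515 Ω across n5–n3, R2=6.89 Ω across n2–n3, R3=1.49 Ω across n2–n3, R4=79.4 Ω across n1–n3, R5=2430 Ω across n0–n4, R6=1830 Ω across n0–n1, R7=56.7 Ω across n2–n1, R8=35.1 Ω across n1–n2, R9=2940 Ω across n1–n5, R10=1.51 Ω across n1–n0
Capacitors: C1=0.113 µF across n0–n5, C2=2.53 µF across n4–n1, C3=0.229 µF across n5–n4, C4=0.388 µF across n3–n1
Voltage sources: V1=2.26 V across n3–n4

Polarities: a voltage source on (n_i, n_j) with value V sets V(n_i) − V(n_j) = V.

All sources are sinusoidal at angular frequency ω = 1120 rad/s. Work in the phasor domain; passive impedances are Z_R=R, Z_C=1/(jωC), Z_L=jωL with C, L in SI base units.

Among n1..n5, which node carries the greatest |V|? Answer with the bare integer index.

Apply KCL at each of the 5 non-ground nodes and solve the resulting linear system.
Node n1: branches {C2, R4, R6, R7, R8, R9, C4, R10} → V_1 = 0.001359-6.655e-05j
Node n2: branches {R2, R3, R7, R8} → V_2 = 0.02282+0.1066j
Node n3: branches {R1, R2, R3, R4, C4, V1} → V_3 = 0.02403+0.1126j
Node n4: branches {C2, R5, C3, V1} → V_4 = -2.236+0.1126j
Node n5: branches {R1, C1, C3, R9} → V_5 = -0.01761-0.1526j
Source currents: i(V1)=-0.001307-0.006862j

4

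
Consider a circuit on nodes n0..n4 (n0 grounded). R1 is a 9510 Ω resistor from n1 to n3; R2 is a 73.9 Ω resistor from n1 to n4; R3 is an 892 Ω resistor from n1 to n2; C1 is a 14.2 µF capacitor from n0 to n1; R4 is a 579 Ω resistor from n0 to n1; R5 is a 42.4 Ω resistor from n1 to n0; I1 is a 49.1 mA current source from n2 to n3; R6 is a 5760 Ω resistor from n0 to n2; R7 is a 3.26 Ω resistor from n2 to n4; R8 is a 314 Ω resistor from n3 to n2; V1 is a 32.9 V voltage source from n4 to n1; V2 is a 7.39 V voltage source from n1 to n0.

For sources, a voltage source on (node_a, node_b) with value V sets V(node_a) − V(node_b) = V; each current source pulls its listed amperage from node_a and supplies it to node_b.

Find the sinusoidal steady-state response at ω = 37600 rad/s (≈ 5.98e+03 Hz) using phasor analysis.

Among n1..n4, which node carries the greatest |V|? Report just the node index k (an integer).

Element admittances at ω=37600 rad/s:
  Y(R1) = 0.0001052+0.000j S between n1,n3
  Y(R2) = 0.01353+0.000j S between n1,n4
  Y(R3) = 0.001121+0.000j S between n1,n2
  Y(C1) = 0.000+0.5339j S between n0,n1
  Y(R4) = 0.001727+0.000j S between n0,n1
  Y(R5) = 0.02358+0.000j S between n1,n0
  I1: injects 0.0491 A into n3 (from n2)
  Y(R6) = 0.0001736+0.000j S between n0,n2
  Y(R7) = 0.3067+0.000j S between n2,n4
  Y(R8) = 0.003185+0.000j S between n3,n2
  V1: constraint V(n4)−V(n1) = 32.9
  V2: constraint V(n1)−V(n0) = 7.39
Assemble and solve the 6×6 MNA system:
  V(n1)=7.390+0.000j  V(n2)=40.13+0.000j  V(n3)=54.01+0.000j  V(n4)=40.29+0.000j
  i(V1)=-0.4938+0.000j  i(V2)=-0.1940-3.946j

3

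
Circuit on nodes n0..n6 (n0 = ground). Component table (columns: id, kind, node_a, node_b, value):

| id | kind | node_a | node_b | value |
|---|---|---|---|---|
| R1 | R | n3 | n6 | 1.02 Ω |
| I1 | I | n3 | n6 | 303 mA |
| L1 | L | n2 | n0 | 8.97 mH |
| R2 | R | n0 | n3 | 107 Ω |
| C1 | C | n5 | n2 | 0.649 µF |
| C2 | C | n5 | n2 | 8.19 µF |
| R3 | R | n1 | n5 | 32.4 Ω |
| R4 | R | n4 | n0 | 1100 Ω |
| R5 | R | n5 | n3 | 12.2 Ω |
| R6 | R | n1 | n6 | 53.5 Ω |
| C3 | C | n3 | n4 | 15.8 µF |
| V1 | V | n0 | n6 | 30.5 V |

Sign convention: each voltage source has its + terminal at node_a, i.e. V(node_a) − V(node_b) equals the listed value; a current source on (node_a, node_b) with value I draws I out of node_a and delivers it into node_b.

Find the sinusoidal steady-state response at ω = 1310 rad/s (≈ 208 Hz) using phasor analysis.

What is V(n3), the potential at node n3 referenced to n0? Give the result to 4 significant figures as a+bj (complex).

Element admittances at ω=1310 rad/s:
  Y(R1) = 0.9804+0.000j S between n3,n6
  I1: injects 0.303 A into n6 (from n3)
  Y(L1) = 0.000-0.08510j S between n2,n0
  Y(R2) = 0.009346+0.000j S between n0,n3
  Y(C1) = 0.000+0.0008502j S between n5,n2
  Y(C2) = 0.000+0.01073j S between n5,n2
  Y(R3) = 0.03086+0.000j S between n1,n5
  Y(R4) = 0.0009091+0.000j S between n4,n0
  Y(R5) = 0.08197+0.000j S between n5,n3
  Y(R6) = 0.01869+0.000j S between n1,n6
  Y(C3) = 0.000+0.02070j S between n3,n4
  V1: constraint V(n0)−V(n6) = 30.5
Assemble and solve the 7×7 MNA system:
  V(n1)=-30.06+2.848j  V(n2)=4.692-0.7201j  V(n3)=-30.44+0.3505j  V(n4)=-30.39-0.9844j  V(n5)=-29.79+4.572j  V(n6)=-30.50+0.000j
  i(V1)=-0.3734-0.3969j

-30.44+0.3505j V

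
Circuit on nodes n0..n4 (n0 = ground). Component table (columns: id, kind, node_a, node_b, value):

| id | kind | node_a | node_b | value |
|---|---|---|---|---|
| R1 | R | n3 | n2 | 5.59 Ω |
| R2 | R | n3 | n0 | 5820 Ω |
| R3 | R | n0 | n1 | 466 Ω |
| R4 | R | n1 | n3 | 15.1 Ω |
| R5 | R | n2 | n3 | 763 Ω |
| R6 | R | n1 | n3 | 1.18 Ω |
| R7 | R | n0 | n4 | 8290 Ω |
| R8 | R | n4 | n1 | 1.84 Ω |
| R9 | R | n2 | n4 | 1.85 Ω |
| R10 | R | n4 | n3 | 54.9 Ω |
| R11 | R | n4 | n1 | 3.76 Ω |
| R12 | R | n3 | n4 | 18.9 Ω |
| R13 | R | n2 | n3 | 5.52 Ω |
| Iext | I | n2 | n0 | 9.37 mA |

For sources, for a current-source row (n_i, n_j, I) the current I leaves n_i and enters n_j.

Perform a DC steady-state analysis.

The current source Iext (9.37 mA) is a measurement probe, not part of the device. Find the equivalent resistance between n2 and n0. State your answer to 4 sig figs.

Element admittances at DC:
  Y(R1) = 0.1789 S between n3,n2
  Y(R2) = 0.0001718 S between n3,n0
  Y(R3) = 0.002146 S between n0,n1
  Y(R4) = 0.06623 S between n1,n3
  Y(R5) = 0.001311 S between n2,n3
  Y(R6) = 0.8475 S between n1,n3
  Y(R7) = 0.0001206 S between n0,n4
  Y(R8) = 0.5435 S between n4,n1
  Y(R9) = 0.5405 S between n2,n4
  Y(R10) = 0.01821 S between n4,n3
  Y(R11) = 0.2660 S between n4,n1
  Y(R12) = 0.05291 S between n3,n4
  Y(R13) = 0.1812 S between n2,n3
  Iext: injects 0.00937 A into n0 (from n2)
Assemble and solve the 4×4 MNA system:
  V(n1)=-3.842  V(n2)=-3.858  V(n3)=-3.846  V(n4)=-3.848

R_eq = 411.7 Ω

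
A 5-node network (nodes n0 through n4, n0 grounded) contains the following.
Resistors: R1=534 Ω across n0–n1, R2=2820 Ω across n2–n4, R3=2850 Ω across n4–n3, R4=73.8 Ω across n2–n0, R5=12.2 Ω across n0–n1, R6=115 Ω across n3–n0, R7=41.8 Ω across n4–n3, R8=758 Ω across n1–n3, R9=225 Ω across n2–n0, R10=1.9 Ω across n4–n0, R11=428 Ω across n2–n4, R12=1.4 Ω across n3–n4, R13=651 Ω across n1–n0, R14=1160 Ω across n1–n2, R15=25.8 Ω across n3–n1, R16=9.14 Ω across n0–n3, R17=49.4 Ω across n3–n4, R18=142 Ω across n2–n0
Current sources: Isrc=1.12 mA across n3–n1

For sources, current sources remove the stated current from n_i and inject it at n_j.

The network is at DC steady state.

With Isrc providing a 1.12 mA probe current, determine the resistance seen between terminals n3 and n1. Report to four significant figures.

Apply KCL at each of the 4 non-ground nodes and solve the resulting linear system.
Node n1: branches {R1, R5, R8, R13, R14, R15, Isrc} → V_1 = 0.008337
Node n2: branches {R2, R4, R9, R11, R14, R18} → V_2 = 0.0001587
Node n3: branches {R3, R6, R7, R8, R12, R15, R16, R17, Isrc} → V_3 = -0.001672
Node n4: branches {R2, R3, R7, R10, R11, R12, R17} → V_4 = -0.0009848

R_eq = 8.937 Ω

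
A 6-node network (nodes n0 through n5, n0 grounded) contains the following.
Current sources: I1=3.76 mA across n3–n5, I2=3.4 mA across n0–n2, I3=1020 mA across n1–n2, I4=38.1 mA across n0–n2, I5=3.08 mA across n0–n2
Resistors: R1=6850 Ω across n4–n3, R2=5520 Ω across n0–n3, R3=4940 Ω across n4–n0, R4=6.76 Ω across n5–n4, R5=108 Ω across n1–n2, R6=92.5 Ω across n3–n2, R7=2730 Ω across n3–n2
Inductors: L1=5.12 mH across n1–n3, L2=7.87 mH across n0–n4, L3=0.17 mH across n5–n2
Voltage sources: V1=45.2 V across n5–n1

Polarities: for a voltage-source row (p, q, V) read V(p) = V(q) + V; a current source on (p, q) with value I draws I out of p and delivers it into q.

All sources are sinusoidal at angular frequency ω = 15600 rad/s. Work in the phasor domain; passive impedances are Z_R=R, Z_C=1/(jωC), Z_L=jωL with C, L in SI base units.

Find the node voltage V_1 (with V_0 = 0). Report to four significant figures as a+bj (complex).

-44.06+5.936j V

Apply KCL at each of the 5 non-ground nodes and solve the resulting linear system.
Node n1: branches {I3, L1, R5, V1} → V_1 = -44.06+5.936j
Node n2: branches {I2, I3, I4, R5, I5, R6, L3, R7} → V_2 = 0.5245+6.930j
Node n3: branches {I1, R1, L1, R2, R6, R7} → V_3 = -24.24+28.39j
Node n4: branches {R1, R3, R4, L2} → V_4 = 0.7803+5.993j
Node n5: branches {I1, R4, L3, V1} → V_5 = 1.136+5.936j
Source currents: i(V1)=0.3261+0.2390j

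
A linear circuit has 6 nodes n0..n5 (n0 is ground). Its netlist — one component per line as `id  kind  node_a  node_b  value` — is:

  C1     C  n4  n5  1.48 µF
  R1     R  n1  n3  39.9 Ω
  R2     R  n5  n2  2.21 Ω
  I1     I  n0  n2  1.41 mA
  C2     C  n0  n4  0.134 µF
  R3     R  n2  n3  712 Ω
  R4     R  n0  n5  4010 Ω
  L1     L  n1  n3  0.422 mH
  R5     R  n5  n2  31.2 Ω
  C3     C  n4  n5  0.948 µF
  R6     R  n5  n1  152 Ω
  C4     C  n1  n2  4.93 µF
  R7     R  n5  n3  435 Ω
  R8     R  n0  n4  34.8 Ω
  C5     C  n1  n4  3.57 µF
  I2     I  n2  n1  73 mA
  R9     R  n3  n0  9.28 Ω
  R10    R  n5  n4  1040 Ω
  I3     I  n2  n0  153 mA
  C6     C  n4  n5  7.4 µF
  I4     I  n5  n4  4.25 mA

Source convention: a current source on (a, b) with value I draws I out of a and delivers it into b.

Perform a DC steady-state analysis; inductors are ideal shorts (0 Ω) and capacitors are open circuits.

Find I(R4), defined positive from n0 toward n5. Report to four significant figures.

0.005235 A

Apply KCL at each of the 5 non-ground nodes and solve the resulting linear system.
Node n1: branches {R1, L1, R6, C4, C5, I2} → V_1 = -1.215
Node n2: branches {R2, I1, R3, R5, C4, I2, I3} → V_2 = -21.40
Node n3: branches {R1, R3, L1, R7, R9} → V_3 = -1.215
Node n4: branches {C1, C2, C3, R8, C5, R10, C6, I4} → V_4 = -0.5366
Node n5: branches {C1, R2, R4, R5, C3, R6, R7, R10, C6, I4} → V_5 = -20.99
Source currents: i(L1)=-0.05712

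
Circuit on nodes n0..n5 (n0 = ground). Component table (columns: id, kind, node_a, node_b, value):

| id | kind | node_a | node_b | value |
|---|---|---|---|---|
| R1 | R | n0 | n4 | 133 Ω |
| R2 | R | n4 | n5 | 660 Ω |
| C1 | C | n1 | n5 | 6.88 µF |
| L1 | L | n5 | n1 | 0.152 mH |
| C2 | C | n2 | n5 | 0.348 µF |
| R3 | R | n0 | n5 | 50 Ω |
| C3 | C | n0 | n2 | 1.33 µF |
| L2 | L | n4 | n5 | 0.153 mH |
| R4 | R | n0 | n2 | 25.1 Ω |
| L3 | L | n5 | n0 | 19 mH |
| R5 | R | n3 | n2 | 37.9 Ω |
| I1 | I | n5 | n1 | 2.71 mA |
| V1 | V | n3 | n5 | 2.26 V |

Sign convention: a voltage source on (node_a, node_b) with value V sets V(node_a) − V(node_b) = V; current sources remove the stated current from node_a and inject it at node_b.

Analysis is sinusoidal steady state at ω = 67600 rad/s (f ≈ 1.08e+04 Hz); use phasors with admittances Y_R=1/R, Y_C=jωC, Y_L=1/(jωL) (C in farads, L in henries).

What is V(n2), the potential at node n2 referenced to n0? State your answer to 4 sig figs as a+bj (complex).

0.02382-0.2551j V

Element admittances at ω=67600 rad/s:
  Y(R1) = 0.007519+0.000j S between n0,n4
  Y(R2) = 0.001515+0.000j S between n4,n5
  Y(C1) = 0.000+0.4651j S between n1,n5
  Y(L1) = 0.000-0.09732j S between n5,n1
  Y(C2) = 0.000+0.02352j S between n2,n5
  Y(R3) = 0.02000+0.000j S between n0,n5
  Y(C3) = 0.000+0.08991j S between n0,n2
  Y(L2) = 0.000-0.09669j S between n4,n5
  Y(R4) = 0.03984+0.000j S between n0,n2
  Y(L3) = 0.000-0.0007786j S between n5,n0
  Y(R5) = 0.02639+0.000j S between n3,n2
  I1: injects 0.00271 A into n1 (from n5)
  V1: constraint V(n3)−V(n5) = 2.26
Assemble and solve the 6×6 MNA system:
  V(n1)=-0.8820+0.2411j  V(n2)=0.02382-0.2551j  V(n3)=1.378+0.2485j  V(n4)=-0.8564+0.3147j  V(n5)=-0.8820+0.2485j
  i(V1)=-0.03573-0.01329j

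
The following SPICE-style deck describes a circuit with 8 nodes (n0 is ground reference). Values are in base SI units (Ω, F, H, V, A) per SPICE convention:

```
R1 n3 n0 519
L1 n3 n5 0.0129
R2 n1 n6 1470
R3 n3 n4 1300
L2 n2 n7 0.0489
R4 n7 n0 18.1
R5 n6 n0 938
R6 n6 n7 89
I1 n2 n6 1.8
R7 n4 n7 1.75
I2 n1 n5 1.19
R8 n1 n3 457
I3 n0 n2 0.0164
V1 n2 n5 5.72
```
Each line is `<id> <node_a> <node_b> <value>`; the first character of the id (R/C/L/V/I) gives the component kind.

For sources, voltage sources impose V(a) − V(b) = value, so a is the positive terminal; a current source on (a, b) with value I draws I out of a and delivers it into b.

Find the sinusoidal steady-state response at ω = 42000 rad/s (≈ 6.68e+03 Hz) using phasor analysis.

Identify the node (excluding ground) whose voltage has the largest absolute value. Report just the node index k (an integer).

Apply KCL at each of the 7 non-ground nodes and solve the resulting linear system.
Node n1: branches {R2, I2, R8} → V_1 = -694.4-37.16j
Node n2: branches {L2, I1, I3, V1} → V_2 = -310.6-292.6j
Node n3: branches {R1, L1, R3, R8} → V_3 = -401.5-48.56j
Node n4: branches {R3, R7} → V_4 = 11.57+1.635j
Node n5: branches {L1, I2, V1} → V_5 = -316.3-292.6j
Node n6: branches {R2, R5, R6, I1} → V_6 = 112.8-0.4734j
Node n7: branches {L2, R4, R6, R7} → V_7 = 12.12+1.703j
Source currents: i(V1)=-1.640-0.1571j

1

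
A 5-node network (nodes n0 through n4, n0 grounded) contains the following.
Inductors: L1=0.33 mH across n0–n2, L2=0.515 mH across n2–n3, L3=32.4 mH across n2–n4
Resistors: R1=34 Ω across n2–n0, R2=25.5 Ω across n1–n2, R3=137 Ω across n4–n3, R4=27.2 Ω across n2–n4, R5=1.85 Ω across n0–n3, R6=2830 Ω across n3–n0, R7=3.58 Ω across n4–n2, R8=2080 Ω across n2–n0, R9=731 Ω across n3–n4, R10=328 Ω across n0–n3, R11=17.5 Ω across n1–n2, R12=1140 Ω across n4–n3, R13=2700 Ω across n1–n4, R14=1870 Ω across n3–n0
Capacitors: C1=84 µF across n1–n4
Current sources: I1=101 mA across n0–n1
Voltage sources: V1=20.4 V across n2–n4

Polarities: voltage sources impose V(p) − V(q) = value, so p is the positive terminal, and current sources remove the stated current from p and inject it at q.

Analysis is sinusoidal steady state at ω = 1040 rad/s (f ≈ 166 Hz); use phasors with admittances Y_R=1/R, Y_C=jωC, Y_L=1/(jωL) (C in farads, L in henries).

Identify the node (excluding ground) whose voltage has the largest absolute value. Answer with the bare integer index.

4

Element admittances at ω=1040 rad/s:
  Y(L1) = 0.000-2.914j S between n0,n2
  Y(R1) = 0.02941+0.000j S between n2,n0
  Y(L2) = 0.000-1.867j S between n2,n3
  Y(R2) = 0.03922+0.000j S between n1,n2
  Y(R3) = 0.007299+0.000j S between n4,n3
  Y(R4) = 0.03676+0.000j S between n2,n4
  Y(R5) = 0.5405+0.000j S between n0,n3
  Y(R6) = 0.0003534+0.000j S between n3,n0
  Y(R7) = 0.2793+0.000j S between n4,n2
  Y(R8) = 0.0004808+0.000j S between n2,n0
  Y(R9) = 0.001368+0.000j S between n3,n4
  Y(C1) = 0.000+0.08736j S between n1,n4
  Y(R10) = 0.003049+0.000j S between n0,n3
  Y(R11) = 0.05714+0.000j S between n1,n2
  Y(R12) = 0.0008772+0.000j S between n4,n3
  Y(R13) = 0.0003704+0.000j S between n1,n4
  Y(L3) = 0.000-0.02968j S between n2,n4
  Y(R14) = 0.0005348+0.000j S between n3,n0
  I1: injects 0.101 A into n1 (from n0)
  V1: constraint V(n2)−V(n4) = 20.4
Assemble and solve the 5×5 MNA system:
  V(n1)=-8.643-10.59j  V(n2)=-0.01014+0.03983j  V(n3)=-0.02710-0.05646j  V(n4)=-20.41+0.03983j
  i(V1)=-7.576-0.4177j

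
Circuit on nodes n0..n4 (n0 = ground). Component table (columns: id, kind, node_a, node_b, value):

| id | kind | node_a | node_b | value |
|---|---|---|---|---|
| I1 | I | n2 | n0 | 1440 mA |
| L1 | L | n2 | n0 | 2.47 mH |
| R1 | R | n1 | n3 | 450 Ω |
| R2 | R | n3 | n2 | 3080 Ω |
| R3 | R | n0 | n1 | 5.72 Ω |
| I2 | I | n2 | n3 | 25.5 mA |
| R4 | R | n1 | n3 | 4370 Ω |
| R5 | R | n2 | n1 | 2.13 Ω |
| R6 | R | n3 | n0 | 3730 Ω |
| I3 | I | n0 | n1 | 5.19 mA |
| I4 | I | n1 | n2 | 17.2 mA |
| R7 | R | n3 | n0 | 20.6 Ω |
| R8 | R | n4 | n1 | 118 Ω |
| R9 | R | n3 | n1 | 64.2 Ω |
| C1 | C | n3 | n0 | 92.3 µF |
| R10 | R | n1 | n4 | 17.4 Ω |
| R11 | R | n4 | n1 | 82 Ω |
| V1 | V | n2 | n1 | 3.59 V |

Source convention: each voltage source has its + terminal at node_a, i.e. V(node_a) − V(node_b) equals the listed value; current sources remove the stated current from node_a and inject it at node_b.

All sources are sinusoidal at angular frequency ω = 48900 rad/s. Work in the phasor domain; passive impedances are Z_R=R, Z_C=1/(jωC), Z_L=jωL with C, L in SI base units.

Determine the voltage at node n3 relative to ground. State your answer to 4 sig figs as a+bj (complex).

MNA unknowns: 4 node voltages V₁..V_4 plus 1 source current (V1)
I1: z[2]−=1.44, z[0]+=1.44
L1: Y=0.000-0.008279j on G[2,0]
R1: Y=0.002222+0.000j on G[1,3]
R2: Y=0.0003247+0.000j on G[3,2]
R3: Y=0.1748+0.000j on G[0,1]
I2: z[2]−=0.0255, z[3]+=0.0255
R4: Y=0.0002288+0.000j on G[1,3]
R5: Y=0.4695+0.000j on G[2,1]
R6: Y=0.0002681+0.000j on G[3,0]
I3: z[0]−=0.00519, z[1]+=0.00519
I4: z[1]−=0.0172, z[2]+=0.0172
R7: Y=0.04854+0.000j on G[3,0]
R8: Y=0.008475+0.000j on G[4,1]
R9: Y=0.01558+0.000j on G[3,1]
C1: Y=0.000+4.513j on G[3,0]
R10: Y=0.05747+0.000j on G[1,4]
R11: Y=0.01220+0.000j on G[4,1]
V1: row V2−V1=3.59, i_V1 at 2,1
solve → V1=-7.558-0.1677j, V2=-3.968-0.1677j, V3=-0.001051+0.02481j, V4=-7.558-0.1677j
aux → i_V1=-3.131-0.03279j

-0.001051+0.02481j V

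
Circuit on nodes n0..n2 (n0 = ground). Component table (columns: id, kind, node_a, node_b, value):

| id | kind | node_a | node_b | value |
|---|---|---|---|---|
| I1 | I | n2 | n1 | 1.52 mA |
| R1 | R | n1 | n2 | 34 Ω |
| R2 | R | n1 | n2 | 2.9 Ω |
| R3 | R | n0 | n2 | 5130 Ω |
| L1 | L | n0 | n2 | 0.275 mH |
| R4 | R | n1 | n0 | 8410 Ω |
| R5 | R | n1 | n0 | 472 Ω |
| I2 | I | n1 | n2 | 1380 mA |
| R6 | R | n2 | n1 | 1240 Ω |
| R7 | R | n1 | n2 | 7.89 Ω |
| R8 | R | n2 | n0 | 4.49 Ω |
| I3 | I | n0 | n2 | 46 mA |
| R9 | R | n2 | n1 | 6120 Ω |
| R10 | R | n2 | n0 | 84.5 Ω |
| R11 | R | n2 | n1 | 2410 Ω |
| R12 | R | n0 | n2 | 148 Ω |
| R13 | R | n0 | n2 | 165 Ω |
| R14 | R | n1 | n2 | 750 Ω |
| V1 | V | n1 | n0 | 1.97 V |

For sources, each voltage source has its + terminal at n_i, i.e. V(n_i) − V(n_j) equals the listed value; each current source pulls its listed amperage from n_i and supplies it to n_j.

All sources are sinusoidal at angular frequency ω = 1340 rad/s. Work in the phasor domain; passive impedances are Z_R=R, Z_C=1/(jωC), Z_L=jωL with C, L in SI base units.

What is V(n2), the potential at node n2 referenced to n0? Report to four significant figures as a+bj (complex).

MNA unknowns: 2 node voltages V₁..V_2 plus 1 source current (V1)
I1: z[2]−=0.00152, z[1]+=0.00152
R1: Y=0.02941+0.000j on G[1,2]
R2: Y=0.3448+0.000j on G[1,2]
R3: Y=0.0001949+0.000j on G[0,2]
L1: Y=0.000-2.714j on G[0,2]
R4: Y=0.0001189+0.000j on G[1,0]
R5: Y=0.002119+0.000j on G[1,0]
I2: z[1]−=1.38, z[2]+=1.38
R6: Y=0.0008065+0.000j on G[2,1]
R7: Y=0.1267+0.000j on G[1,2]
R8: Y=0.2227+0.000j on G[2,0]
I3: z[0]−=0.046, z[2]+=0.046
R9: Y=0.0001634+0.000j on G[2,1]
R10: Y=0.01183+0.000j on G[2,0]
R11: Y=0.0004149+0.000j on G[2,1]
R12: Y=0.006757+0.000j on G[0,2]
R13: Y=0.006061+0.000j on G[0,2]
R14: Y=0.001333+0.000j on G[1,2]
V1: row V1−V0=1.97, i_V1 at 1,0
solve → V1=1.970+0.000j, V2=0.2290+0.8272j
aux → i_V1=-2.260+0.4167j

0.2290+0.8272j V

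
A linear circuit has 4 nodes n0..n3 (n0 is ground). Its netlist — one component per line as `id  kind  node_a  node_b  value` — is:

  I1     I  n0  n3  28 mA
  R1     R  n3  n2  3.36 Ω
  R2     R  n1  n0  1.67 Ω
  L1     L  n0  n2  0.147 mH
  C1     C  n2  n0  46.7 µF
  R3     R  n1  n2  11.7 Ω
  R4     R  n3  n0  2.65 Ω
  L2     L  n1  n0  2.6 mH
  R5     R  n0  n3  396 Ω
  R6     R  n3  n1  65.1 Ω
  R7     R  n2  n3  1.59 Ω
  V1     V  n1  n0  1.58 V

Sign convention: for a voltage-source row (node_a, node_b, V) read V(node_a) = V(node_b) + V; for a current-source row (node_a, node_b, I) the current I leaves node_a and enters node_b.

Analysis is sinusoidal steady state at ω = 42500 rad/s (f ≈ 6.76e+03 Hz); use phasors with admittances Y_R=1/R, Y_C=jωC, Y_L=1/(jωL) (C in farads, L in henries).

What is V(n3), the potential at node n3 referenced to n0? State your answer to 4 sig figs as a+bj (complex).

0.05215-0.06345j V

Apply KCL at each of the 3 non-ground nodes and solve the resulting linear system.
Node n1: branches {R2, R3, L2, R6, V1} → V_1 = 1.580+0.000j
Node n2: branches {R1, L1, C1, R3, R7} → V_2 = 0.01798-0.09052j
Node n3: branches {I1, R1, R4, R5, R6, R7} → V_3 = 0.05215-0.06345j
Source currents: i(V1)=-1.103+0.005588j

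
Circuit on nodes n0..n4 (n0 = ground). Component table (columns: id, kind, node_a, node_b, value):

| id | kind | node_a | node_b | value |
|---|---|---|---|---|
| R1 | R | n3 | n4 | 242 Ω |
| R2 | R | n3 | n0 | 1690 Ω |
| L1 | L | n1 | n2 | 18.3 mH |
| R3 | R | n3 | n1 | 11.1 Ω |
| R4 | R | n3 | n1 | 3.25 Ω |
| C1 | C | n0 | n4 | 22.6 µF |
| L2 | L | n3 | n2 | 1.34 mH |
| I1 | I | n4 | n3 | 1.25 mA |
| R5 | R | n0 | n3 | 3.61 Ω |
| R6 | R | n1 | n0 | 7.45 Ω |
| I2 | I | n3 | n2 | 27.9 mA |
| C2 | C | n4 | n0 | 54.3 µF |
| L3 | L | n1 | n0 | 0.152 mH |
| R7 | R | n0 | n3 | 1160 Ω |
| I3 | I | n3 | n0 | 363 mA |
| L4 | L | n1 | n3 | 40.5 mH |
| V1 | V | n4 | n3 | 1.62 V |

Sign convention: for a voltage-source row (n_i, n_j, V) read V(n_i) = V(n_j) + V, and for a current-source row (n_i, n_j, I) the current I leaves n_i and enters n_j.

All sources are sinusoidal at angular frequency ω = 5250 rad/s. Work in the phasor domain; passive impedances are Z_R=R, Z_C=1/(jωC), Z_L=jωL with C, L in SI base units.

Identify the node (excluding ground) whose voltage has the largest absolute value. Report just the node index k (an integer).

Apply KCL at each of the 4 non-ground nodes and solve the resulting linear system.
Node n1: branches {L1, R3, R4, R6, L3, L4} → V_1 = 0.06255-0.3081j
Node n2: branches {L1, L2, I2} → V_2 = -0.8154-0.4375j
Node n3: branches {R1, R2, R3, R4, L2, I1, R5, I2, R7, I3, L4, V1} → V_3 = -0.8797-0.6433j
Node n4: branches {R1, C1, I1, C2, V1} → V_4 = 0.7403-0.6433j
Source currents: i(V1)=-0.2677-0.2989j

3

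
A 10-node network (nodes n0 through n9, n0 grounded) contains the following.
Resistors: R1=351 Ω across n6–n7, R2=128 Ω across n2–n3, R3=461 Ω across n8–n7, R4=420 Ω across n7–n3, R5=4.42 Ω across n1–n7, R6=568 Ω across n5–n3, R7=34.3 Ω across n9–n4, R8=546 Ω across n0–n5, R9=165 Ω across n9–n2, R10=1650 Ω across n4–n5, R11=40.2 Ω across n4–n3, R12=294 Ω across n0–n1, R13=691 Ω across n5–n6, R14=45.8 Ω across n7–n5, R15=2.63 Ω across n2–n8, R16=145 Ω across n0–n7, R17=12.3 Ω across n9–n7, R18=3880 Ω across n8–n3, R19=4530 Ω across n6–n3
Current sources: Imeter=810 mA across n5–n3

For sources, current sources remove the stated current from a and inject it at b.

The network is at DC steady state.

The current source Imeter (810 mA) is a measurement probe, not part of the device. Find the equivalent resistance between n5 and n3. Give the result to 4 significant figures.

R_eq = 81.61 Ω

MNA unknowns: 9 node voltages V₁..V_9
R1: Y=0.002849 on G[6,7]
R2: Y=0.007812 on G[2,3]
R3: Y=0.002169 on G[8,7]
R4: Y=0.002381 on G[7,3]
R5: Y=0.2262 on G[1,7]
R6: Y=0.001761 on G[5,3]
R7: Y=0.02915 on G[9,4]
R8: Y=0.001832 on G[0,5]
R9: Y=0.006061 on G[9,2]
R10: Y=0.0006061 on G[4,5]
R11: Y=0.02488 on G[4,3]
R12: Y=0.003401 on G[0,1]
R13: Y=0.001447 on G[5,6]
R14: Y=0.02183 on G[7,5]
R15: Y=0.3802 on G[2,8]
R16: Y=0.006897 on G[0,7]
R17: Y=0.08130 on G[9,7]
R18: Y=0.0002577 on G[8,3]
R19: Y=0.0002208 on G[6,3]
Imeter: z[5]−=0.81, z[3]+=0.81
solve → V1=4.056, V2=25.77, V3=43.07, V4=24.93, V5=-23.04, V6=-2.679, V7=4.117, V8=25.66, V9=10.45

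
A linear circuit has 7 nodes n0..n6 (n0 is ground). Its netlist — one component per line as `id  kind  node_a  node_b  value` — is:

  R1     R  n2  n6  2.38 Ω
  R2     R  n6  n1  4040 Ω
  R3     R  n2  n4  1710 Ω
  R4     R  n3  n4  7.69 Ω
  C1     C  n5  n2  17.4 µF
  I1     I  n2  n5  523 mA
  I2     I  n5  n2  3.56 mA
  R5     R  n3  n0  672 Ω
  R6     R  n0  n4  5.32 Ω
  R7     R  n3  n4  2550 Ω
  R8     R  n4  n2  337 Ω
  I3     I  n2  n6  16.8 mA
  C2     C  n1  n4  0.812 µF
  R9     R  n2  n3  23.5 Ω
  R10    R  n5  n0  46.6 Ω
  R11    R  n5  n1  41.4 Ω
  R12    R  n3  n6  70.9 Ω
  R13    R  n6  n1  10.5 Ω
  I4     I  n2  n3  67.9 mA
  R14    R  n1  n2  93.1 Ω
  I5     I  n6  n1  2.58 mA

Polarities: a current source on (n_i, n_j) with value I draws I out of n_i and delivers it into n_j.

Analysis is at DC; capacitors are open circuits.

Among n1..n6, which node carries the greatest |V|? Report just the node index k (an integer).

Apply KCL at each of the 6 non-ground nodes and solve the resulting linear system.
Node n1: branches {R2, C2, R11, R13, R14, I5} → V_1 = -3.400
Node n2: branches {R1, R3, C1, I1, I2, R8, I3, R9, I4, R14} → V_2 = -7.115
Node n3: branches {R4, R5, R7, R9, R12, I4} → V_3 = -2.460
Node n4: branches {R3, R4, R6, R7, R8, C2} → V_4 = -1.075
Node n5: branches {C1, I1, I2, R10, R11} → V_5 = 9.587
Node n6: branches {R1, R2, I3, R12, R13, I5} → V_6 = -6.295

5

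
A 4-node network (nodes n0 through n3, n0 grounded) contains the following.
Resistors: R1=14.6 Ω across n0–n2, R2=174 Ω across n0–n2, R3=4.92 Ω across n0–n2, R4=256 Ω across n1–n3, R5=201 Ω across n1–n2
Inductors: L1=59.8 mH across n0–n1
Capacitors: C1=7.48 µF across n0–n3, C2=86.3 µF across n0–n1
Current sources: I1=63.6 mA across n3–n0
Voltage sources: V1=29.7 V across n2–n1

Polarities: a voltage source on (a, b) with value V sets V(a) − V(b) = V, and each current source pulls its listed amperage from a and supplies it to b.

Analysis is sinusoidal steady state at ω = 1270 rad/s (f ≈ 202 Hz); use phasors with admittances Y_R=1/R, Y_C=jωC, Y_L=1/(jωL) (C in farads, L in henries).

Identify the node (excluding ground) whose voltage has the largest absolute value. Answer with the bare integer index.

MNA unknowns: 3 node voltages V₁..V_3 plus 1 source current (V1)
R1: Y=0.06849+0.000j on G[0,2]
R2: Y=0.005747+0.000j on G[0,2]
L1: Y=0.000-0.01317j on G[0,1]
C1: Y=0.000+0.009500j on G[0,3]
R3: Y=0.2033+0.000j on G[0,2]
R4: Y=0.003906+0.000j on G[1,3]
I1: z[3]−=0.0636, z[0]+=0.0636
R5: Y=0.004975+0.000j on G[1,2]
C2: Y=0.000+0.1096j on G[0,1]
V1: row V2−V1=29.7, i_V1 at 2,1
solve → V1=-26.18+9.196j, V2=3.523+9.196j, V3=-2.906+16.26j
aux → i_V1=-1.125-2.552j

1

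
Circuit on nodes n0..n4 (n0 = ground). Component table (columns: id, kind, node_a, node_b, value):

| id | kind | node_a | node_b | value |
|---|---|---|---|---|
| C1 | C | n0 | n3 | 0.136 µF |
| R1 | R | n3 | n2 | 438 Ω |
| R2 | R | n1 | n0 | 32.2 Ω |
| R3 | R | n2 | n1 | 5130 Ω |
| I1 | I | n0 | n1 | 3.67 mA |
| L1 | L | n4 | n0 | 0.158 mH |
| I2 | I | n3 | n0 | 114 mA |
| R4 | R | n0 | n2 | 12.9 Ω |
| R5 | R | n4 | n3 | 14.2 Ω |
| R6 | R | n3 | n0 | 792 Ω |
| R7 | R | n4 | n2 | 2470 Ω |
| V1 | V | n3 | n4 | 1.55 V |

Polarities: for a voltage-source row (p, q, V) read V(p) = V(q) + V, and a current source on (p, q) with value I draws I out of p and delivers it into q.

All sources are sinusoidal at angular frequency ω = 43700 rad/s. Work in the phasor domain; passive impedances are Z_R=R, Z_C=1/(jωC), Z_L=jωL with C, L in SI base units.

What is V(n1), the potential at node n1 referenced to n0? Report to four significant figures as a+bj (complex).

Element admittances at ω=43700 rad/s:
  Y(C1) = 0.000+0.005943j S between n0,n3
  Y(R1) = 0.002283+0.000j S between n3,n2
  Y(R2) = 0.03106+0.000j S between n1,n0
  Y(R3) = 0.0001949+0.000j S between n2,n1
  I1: injects 0.00367 A into n1 (from n0)
  Y(L1) = 0.000-0.1448j S between n4,n0
  I2: injects 0.114 A into n0 (from n3)
  Y(R4) = 0.07752+0.000j S between n0,n2
  Y(R5) = 0.07042+0.000j S between n4,n3
  Y(R6) = 0.001263+0.000j S between n3,n0
  Y(R7) = 0.0004049+0.000j S between n4,n2
  V1: constraint V(n3)−V(n4) = 1.55
Assemble and solve the 5×5 MNA system:
  V(n1)=0.1177-0.0001795j  V(n2)=0.04572-0.02877j  V(n3)=1.592-0.8607j  V(n4)=0.04240-0.8607j
  i(V1)=-0.2338-0.006478j

0.1177-0.0001795j V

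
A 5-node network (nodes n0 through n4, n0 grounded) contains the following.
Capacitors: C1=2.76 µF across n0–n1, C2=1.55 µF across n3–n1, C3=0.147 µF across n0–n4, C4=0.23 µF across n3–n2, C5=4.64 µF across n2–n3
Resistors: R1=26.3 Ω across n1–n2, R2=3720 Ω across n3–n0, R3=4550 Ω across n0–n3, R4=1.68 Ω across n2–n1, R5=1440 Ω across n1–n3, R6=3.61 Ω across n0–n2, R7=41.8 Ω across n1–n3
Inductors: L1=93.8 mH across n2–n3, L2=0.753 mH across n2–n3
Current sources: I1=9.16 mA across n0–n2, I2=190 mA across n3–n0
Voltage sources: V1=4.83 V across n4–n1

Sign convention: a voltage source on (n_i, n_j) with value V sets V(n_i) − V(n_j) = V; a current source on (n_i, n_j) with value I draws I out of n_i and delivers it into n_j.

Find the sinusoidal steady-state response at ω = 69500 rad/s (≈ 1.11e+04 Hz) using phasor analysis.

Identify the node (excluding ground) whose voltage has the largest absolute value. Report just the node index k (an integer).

4

Element admittances at ω=69500 rad/s:
  Y(C1) = 0.000+0.1918j S between n0,n1
  Y(R1) = 0.03802+0.000j S between n1,n2
  Y(R2) = 0.0002688+0.000j S between n3,n0
  Y(R3) = 0.0002198+0.000j S between n0,n3
  Y(R4) = 0.5952+0.000j S between n2,n1
  Y(C2) = 0.000+0.1077j S between n3,n1
  Y(L1) = 0.000-0.0001534j S between n2,n3
  Y(C3) = 0.000+0.01022j S between n0,n4
  I1: injects 0.00916 A into n2 (from n0)
  Y(R5) = 0.0006944+0.000j S between n1,n3
  Y(C4) = 0.000+0.01598j S between n3,n2
  Y(R6) = 0.2770+0.000j S between n0,n2
  Y(L2) = 0.000-0.01911j S between n2,n3
  I2: injects 0.19 A into n0 (from n3)
  Y(C5) = 0.000+0.3225j S between n2,n3
  Y(R7) = 0.02392+0.000j S between n1,n3
  V1: constraint V(n4)−V(n1) = 4.83
Assemble and solve the 5×5 MNA system:
  V(n1)=-0.4658+0.2408j  V(n2)=-0.4763+0.1605j  V(n3)=-0.4964+0.6234j  V(n4)=4.364+0.2408j
  i(V1)=0.002460-0.04459j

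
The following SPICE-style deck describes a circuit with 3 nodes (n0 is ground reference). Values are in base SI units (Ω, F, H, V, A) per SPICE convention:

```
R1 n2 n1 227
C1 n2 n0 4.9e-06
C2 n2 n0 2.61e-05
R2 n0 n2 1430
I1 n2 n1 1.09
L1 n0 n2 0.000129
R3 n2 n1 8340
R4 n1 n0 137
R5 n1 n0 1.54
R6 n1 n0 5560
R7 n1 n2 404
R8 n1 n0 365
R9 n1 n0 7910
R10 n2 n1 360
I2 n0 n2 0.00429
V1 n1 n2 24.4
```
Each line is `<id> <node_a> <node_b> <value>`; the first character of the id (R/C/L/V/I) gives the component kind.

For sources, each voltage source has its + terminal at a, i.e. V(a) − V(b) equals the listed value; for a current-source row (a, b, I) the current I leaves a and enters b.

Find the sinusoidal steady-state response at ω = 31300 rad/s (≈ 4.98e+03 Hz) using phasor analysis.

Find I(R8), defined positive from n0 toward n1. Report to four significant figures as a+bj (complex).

-0.03647-0.03325j A

Element admittances at ω=31300 rad/s:
  Y(R1) = 0.004405+0.000j S between n2,n1
  Y(C1) = 0.000+0.1534j S between n2,n0
  Y(C2) = 0.000+0.8169j S between n2,n0
  Y(R2) = 0.0006993+0.000j S between n0,n2
  I1: injects 1.09 A into n1 (from n2)
  Y(L1) = 0.000-0.2477j S between n0,n2
  Y(R3) = 0.0001199+0.000j S between n2,n1
  Y(R4) = 0.007299+0.000j S between n1,n0
  Y(R5) = 0.6494+0.000j S between n1,n0
  Y(R6) = 0.0001799+0.000j S between n1,n0
  Y(R7) = 0.002475+0.000j S between n1,n2
  Y(R8) = 0.002740+0.000j S between n1,n0
  Y(R9) = 0.0001264+0.000j S between n1,n0
  Y(R10) = 0.002778+0.000j S between n2,n1
  I2: injects 0.00429 A into n2 (from n0)
  V1: constraint V(n1)−V(n2) = 24.4
Assemble and solve the 3×3 MNA system:
  V(n1)=13.31+12.13j  V(n2)=-11.09+12.13j
  i(V1)=-7.929-8.005j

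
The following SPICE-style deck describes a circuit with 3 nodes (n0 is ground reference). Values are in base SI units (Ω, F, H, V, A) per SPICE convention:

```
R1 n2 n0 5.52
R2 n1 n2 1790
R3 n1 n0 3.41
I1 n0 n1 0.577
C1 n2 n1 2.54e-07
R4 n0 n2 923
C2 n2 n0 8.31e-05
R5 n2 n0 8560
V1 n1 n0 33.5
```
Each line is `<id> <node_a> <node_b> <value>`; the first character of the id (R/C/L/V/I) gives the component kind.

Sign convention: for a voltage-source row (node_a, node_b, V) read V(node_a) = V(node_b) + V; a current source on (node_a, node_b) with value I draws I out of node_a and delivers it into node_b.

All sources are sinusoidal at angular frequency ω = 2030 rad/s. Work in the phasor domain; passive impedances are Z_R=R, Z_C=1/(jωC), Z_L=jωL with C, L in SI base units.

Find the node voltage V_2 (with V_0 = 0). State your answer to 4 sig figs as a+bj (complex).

Element admittances at ω=2030 rad/s:
  Y(R1) = 0.1812+0.000j S between n2,n0
  Y(R2) = 0.0005587+0.000j S between n1,n2
  Y(R3) = 0.2933+0.000j S between n1,n0
  I1: injects 0.577 A into n1 (from n0)
  Y(C1) = 0.000+0.0005156j S between n2,n1
  Y(R4) = 0.001083+0.000j S between n0,n2
  Y(C2) = 0.000+0.1687j S between n2,n0
  Y(R5) = 0.0001168+0.000j S between n2,n0
  V1: constraint V(n1)−V(n0) = 33.5
Assemble and solve the 3×3 MNA system:
  V(n1)=33.50+0.000j  V(n2)=0.1022-0.0001152j
  i(V1)=-9.266-0.01722j

0.1022-0.0001152j V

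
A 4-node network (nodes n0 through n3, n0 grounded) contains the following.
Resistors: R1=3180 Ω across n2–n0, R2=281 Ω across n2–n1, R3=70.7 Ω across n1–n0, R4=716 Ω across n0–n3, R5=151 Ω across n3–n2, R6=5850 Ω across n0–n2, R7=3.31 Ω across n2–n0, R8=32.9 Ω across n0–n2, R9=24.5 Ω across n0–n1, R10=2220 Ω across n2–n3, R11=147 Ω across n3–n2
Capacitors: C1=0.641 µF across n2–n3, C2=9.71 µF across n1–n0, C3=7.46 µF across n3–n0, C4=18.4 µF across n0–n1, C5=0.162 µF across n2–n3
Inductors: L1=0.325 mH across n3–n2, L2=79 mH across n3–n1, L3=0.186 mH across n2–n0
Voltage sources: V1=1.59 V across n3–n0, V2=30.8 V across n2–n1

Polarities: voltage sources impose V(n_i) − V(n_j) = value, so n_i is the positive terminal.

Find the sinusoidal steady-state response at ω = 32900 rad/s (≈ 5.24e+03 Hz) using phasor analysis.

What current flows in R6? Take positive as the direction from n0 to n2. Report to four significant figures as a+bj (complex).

MNA unknowns: 3 node voltages V₁..V_3 plus 2 source currents (V1, V2)
R1: Y=0.0003145+0.000j on G[2,0]
R2: Y=0.003559+0.000j on G[2,1]
R3: Y=0.01414+0.000j on G[1,0]
R4: Y=0.001397+0.000j on G[0,3]
C1: Y=0.000+0.02109j on G[2,3]
C2: Y=0.000+0.3195j on G[1,0]
C3: Y=0.000+0.2454j on G[3,0]
R5: Y=0.006623+0.000j on G[3,2]
R6: Y=0.0001709+0.000j on G[0,2]
R7: Y=0.3021+0.000j on G[2,0]
C4: Y=0.000+0.6054j on G[0,1]
R8: Y=0.03040+0.000j on G[0,2]
R9: Y=0.04082+0.000j on G[0,1]
L1: Y=0.000-0.09352j on G[3,2]
L2: Y=0.000-0.0003847j on G[3,1]
C5: Y=0.000+0.005330j on G[2,3]
R10: Y=0.0004505+0.000j on G[2,3]
L3: Y=0.000-0.1634j on G[2,0]
R11: Y=0.006803+0.000j on G[3,2]
V1: row V3−V0=1.59, i_V1 at 3,0
V2: row V2−V1=30.8, i_V2 at 2,1
solve → V1=0.8837+15.88j, V2=31.68+15.88j, V3=1.590+0.000j
aux → i_V1=1.487-2.189j, i_V2=-14.74+1.690j

-0.005416-0.002714j A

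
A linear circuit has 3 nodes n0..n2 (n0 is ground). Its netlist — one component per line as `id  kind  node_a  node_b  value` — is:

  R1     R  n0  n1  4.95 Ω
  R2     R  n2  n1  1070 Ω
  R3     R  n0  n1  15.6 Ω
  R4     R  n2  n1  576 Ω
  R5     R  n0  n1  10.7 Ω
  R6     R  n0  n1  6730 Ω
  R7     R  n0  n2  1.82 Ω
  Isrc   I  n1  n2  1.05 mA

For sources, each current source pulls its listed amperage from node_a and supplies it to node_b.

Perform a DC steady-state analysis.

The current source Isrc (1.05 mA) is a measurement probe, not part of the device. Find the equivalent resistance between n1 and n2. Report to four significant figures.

R_eq = 4.544 Ω

MNA unknowns: 2 node voltages V₁..V_2
R1: Y=0.2020 on G[0,1]
R2: Y=0.0009346 on G[2,1]
R3: Y=0.06410 on G[0,1]
R4: Y=0.001736 on G[2,1]
R5: Y=0.09346 on G[0,1]
R6: Y=0.0001486 on G[0,1]
R7: Y=0.5495 on G[0,2]
Isrc: z[1]−=0.00105, z[2]+=0.00105
solve → V1=-0.002883, V2=0.001888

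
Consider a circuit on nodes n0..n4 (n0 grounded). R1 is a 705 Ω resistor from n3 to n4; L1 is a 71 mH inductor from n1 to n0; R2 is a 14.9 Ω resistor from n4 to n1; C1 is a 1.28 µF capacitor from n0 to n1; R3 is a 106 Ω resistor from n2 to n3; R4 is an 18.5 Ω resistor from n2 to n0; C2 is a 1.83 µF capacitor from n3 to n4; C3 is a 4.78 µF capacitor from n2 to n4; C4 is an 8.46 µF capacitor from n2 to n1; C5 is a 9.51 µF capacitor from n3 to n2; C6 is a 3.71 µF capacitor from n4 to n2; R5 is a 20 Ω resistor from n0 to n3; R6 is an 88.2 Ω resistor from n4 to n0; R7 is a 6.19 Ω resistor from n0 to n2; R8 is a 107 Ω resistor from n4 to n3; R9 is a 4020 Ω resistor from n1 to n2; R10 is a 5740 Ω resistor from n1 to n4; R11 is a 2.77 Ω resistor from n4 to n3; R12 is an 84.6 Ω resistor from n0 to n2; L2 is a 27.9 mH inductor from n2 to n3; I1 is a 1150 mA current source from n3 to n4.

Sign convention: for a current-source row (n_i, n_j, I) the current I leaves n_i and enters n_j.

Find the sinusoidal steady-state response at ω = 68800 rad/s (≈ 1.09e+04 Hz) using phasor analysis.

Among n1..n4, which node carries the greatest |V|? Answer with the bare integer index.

4

MNA unknowns: 4 node voltages V₁..V_4
R1: Y=0.001418+0.000j on G[3,4]
L1: Y=0.000-0.0002047j on G[1,0]
R2: Y=0.06711+0.000j on G[4,1]
C1: Y=0.000+0.08806j on G[0,1]
R3: Y=0.009434+0.000j on G[2,3]
R4: Y=0.05405+0.000j on G[2,0]
C2: Y=0.000+0.1259j on G[3,4]
C3: Y=0.000+0.3289j on G[2,4]
C4: Y=0.000+0.5820j on G[2,1]
C5: Y=0.000+0.6543j on G[3,2]
C6: Y=0.000+0.2552j on G[4,2]
R5: Y=0.05000+0.000j on G[0,3]
R6: Y=0.01134+0.000j on G[4,0]
R7: Y=0.1616+0.000j on G[0,2]
R8: Y=0.009346+0.000j on G[4,3]
R9: Y=0.0002488+0.000j on G[1,2]
R10: Y=0.0001742+0.000j on G[1,4]
R11: Y=0.3610+0.000j on G[4,3]
R12: Y=0.01182+0.000j on G[0,2]
L2: Y=0.000-0.0005210j on G[2,3]
I1: z[3]−=1.15, z[4]+=1.15
solve → V1=-0.03764-0.1469j, V2=0.03258-0.07915j, V3=-0.5739+0.6084j, V4=0.7395-0.8037j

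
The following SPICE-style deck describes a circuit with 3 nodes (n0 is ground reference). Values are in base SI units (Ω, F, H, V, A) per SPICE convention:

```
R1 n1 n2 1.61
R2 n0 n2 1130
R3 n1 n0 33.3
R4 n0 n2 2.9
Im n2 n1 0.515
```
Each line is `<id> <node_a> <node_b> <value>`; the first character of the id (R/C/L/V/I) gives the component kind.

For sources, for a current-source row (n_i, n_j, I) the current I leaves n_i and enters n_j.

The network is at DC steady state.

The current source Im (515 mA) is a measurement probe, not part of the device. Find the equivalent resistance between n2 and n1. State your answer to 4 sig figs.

Element admittances at DC:
  Y(R1) = 0.6211 S between n1,n2
  Y(R2) = 0.0008850 S between n0,n2
  Y(R3) = 0.03003 S between n1,n0
  Y(R4) = 0.3448 S between n0,n2
  Im: injects 0.515 A into n1 (from n2)
Assemble and solve the 2×2 MNA system:
  V(n1)=0.7304  V(n2)=-0.06344

R_eq = 1.541 Ω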